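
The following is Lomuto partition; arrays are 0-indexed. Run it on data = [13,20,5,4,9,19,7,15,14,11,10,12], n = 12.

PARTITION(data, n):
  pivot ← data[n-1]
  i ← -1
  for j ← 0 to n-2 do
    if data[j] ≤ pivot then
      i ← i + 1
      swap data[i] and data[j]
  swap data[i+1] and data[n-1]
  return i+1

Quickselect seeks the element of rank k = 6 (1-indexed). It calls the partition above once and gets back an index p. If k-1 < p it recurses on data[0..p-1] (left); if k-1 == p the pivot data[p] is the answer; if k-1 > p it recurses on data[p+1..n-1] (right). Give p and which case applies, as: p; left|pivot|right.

6; left

pivot=12, i=-1
j=0: 13>12, skip
j=1: 20>12, skip
j=2: 5≤12, i=0, swap(0,2) ⇒ [5,20,13,4,9,19,7,15,14,11,10,12]
j=3: 4≤12, i=1, swap(1,3) ⇒ [5,4,13,20,9,19,7,15,14,11,10,12]
j=4: 9≤12, i=2, swap(2,4) ⇒ [5,4,9,20,13,19,7,15,14,11,10,12]
j=5: 19>12, skip
j=6: 7≤12, i=3, swap(3,6) ⇒ [5,4,9,7,13,19,20,15,14,11,10,12]
j=7: 15>12, skip
j=8: 14>12, skip
j=9: 11≤12, i=4, swap(4,9) ⇒ [5,4,9,7,11,19,20,15,14,13,10,12]
j=10: 10≤12, i=5, swap(5,10) ⇒ [5,4,9,7,11,10,20,15,14,13,19,12]
swap(6,11) ⇒ [5,4,9,7,11,10,12,15,14,13,19,20]; return 6
p = 6; k-1 = 5 < 6 ⇒ left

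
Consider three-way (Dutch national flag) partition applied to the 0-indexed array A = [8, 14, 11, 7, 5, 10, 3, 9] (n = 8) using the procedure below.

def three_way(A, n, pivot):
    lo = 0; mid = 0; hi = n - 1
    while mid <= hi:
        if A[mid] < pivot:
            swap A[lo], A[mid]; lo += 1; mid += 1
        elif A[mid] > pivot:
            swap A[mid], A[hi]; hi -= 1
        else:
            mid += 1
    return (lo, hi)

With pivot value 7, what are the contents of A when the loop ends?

pivot = 7; lo=0, mid=0, hi=7
A[mid]=8>7: swap A[0],A[7]; hi=6 → [9, 14, 11, 7, 5, 10, 3, 8]
A[mid]=9>7: swap A[0],A[6]; hi=5 → [3, 14, 11, 7, 5, 10, 9, 8]
A[mid]=3<7: swap A[0],A[0]; lo=1,mid=1 → [3, 14, 11, 7, 5, 10, 9, 8]
A[mid]=14>7: swap A[1],A[5]; hi=4 → [3, 10, 11, 7, 5, 14, 9, 8]
A[mid]=10>7: swap A[1],A[4]; hi=3 → [3, 5, 11, 7, 10, 14, 9, 8]
A[mid]=5<7: swap A[1],A[1]; lo=2,mid=2 → [3, 5, 11, 7, 10, 14, 9, 8]
A[mid]=11>7: swap A[2],A[3]; hi=2 → [3, 5, 7, 11, 10, 14, 9, 8]
A[mid]=7=7: mid=3
end: lo=2, hi=2; A = [3, 5, 7, 11, 10, 14, 9, 8]

[3, 5, 7, 11, 10, 14, 9, 8]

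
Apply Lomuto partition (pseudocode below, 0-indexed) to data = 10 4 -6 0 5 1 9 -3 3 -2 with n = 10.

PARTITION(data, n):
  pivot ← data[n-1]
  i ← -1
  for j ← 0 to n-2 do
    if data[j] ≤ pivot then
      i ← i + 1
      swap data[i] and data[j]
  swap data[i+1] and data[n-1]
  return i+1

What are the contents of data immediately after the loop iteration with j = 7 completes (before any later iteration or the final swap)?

-6 -3 10 0 5 1 9 4 3 -2

pivot = data[9] = -2; i = -1
j=0: data[0]=10 > -2 → no swap
j=1: data[1]=4 > -2 → no swap
j=2: data[2]=-6 ≤ -2 → i=0, swap data[0],data[2] → -6 4 10 0 5 1 9 -3 3 -2
j=3: data[3]=0 > -2 → no swap
j=4: data[4]=5 > -2 → no swap
j=5: data[5]=1 > -2 → no swap
j=6: data[6]=9 > -2 → no swap
j=7: data[7]=-3 ≤ -2 → i=1, swap data[1],data[7] → -6 -3 10 0 5 1 9 4 3 -2
(after j=7) data = -6 -3 10 0 5 1 9 4 3 -2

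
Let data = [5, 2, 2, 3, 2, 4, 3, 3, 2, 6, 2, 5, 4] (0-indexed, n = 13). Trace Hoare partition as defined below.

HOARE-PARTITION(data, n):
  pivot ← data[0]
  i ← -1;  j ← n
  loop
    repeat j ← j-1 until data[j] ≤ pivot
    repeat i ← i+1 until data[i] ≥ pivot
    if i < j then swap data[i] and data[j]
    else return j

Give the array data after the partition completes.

[4, 2, 2, 3, 2, 4, 3, 3, 2, 5, 2, 6, 5]

pivot=5
j stops at 12 (4), i stops at 0 (5); swap ⇒ [4, 2, 2, 3, 2, 4, 3, 3, 2, 6, 2, 5, 5]
j stops at 11 (5), i stops at 9 (6); swap ⇒ [4, 2, 2, 3, 2, 4, 3, 3, 2, 5, 2, 6, 5]
j stops at 10, i stops at 11; i≥j ⇒ return 10. data=[4, 2, 2, 3, 2, 4, 3, 3, 2, 5, 2, 6, 5]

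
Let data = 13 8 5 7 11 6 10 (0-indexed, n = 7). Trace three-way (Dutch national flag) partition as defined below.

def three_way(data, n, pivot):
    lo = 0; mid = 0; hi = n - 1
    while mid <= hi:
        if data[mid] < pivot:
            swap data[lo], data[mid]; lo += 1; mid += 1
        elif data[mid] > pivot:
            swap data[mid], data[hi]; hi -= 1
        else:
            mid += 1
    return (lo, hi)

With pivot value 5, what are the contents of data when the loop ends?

pivot = 5; lo=0, mid=0, hi=6
data[mid]=13>5: swap data[0],data[6]; hi=5 → 10 8 5 7 11 6 13
data[mid]=10>5: swap data[0],data[5]; hi=4 → 6 8 5 7 11 10 13
data[mid]=6>5: swap data[0],data[4]; hi=3 → 11 8 5 7 6 10 13
data[mid]=11>5: swap data[0],data[3]; hi=2 → 7 8 5 11 6 10 13
data[mid]=7>5: swap data[0],data[2]; hi=1 → 5 8 7 11 6 10 13
data[mid]=5=5: mid=1
data[mid]=8>5: swap data[1],data[1]; hi=0 → 5 8 7 11 6 10 13
end: lo=0, hi=0; data = 5 8 7 11 6 10 13

5 8 7 11 6 10 13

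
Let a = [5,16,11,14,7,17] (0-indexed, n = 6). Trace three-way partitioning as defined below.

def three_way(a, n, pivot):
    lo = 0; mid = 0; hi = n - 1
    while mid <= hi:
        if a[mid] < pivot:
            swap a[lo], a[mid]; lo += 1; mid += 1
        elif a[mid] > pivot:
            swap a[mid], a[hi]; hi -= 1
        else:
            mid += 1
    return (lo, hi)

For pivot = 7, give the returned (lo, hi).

pivot = 7; lo=0, mid=0, hi=5
a[mid]=5<7: swap a[0],a[0]; lo=1,mid=1 → [5,16,11,14,7,17]
a[mid]=16>7: swap a[1],a[5]; hi=4 → [5,17,11,14,7,16]
a[mid]=17>7: swap a[1],a[4]; hi=3 → [5,7,11,14,17,16]
a[mid]=7=7: mid=2
a[mid]=11>7: swap a[2],a[3]; hi=2 → [5,7,14,11,17,16]
a[mid]=14>7: swap a[2],a[2]; hi=1 → [5,7,14,11,17,16]
end: lo=1, hi=1; a = [5,7,14,11,17,16]

(1, 1)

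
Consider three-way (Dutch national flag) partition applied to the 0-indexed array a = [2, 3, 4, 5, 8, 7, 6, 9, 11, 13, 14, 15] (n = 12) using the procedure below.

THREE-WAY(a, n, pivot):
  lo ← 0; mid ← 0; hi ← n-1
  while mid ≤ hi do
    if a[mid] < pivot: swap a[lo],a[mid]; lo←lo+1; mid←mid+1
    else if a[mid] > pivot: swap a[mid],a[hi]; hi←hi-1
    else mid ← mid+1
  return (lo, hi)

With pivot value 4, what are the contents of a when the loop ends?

lo=0 mid=0 hi=11
2<4: swap(0,0), lo=1 mid=1 ⇒ [2, 3, 4, 5, 8, 7, 6, 9, 11, 13, 14, 15]
3<4: swap(1,1), lo=2 mid=2 ⇒ [2, 3, 4, 5, 8, 7, 6, 9, 11, 13, 14, 15]
4=4: mid=3
5>4: swap(3,11), hi=10 ⇒ [2, 3, 4, 15, 8, 7, 6, 9, 11, 13, 14, 5]
15>4: swap(3,10), hi=9 ⇒ [2, 3, 4, 14, 8, 7, 6, 9, 11, 13, 15, 5]
14>4: swap(3,9), hi=8 ⇒ [2, 3, 4, 13, 8, 7, 6, 9, 11, 14, 15, 5]
13>4: swap(3,8), hi=7 ⇒ [2, 3, 4, 11, 8, 7, 6, 9, 13, 14, 15, 5]
11>4: swap(3,7), hi=6 ⇒ [2, 3, 4, 9, 8, 7, 6, 11, 13, 14, 15, 5]
9>4: swap(3,6), hi=5 ⇒ [2, 3, 4, 6, 8, 7, 9, 11, 13, 14, 15, 5]
6>4: swap(3,5), hi=4 ⇒ [2, 3, 4, 7, 8, 6, 9, 11, 13, 14, 15, 5]
7>4: swap(3,4), hi=3 ⇒ [2, 3, 4, 8, 7, 6, 9, 11, 13, 14, 15, 5]
8>4: swap(3,3), hi=2 ⇒ [2, 3, 4, 8, 7, 6, 9, 11, 13, 14, 15, 5]
done. lo=2 hi=2; a=[2, 3, 4, 8, 7, 6, 9, 11, 13, 14, 15, 5]

[2, 3, 4, 8, 7, 6, 9, 11, 13, 14, 15, 5]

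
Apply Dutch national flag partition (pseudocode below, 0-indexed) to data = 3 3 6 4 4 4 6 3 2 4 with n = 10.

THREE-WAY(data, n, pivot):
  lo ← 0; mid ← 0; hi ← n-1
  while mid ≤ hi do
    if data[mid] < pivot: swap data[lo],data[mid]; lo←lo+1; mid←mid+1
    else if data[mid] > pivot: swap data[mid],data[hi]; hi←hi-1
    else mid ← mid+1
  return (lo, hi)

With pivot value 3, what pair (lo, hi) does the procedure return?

lo=0 mid=0 hi=9
3=3: mid=1
3=3: mid=2
6>3: swap(2,9), hi=8 ⇒ 3 3 4 4 4 4 6 3 2 6
4>3: swap(2,8), hi=7 ⇒ 3 3 2 4 4 4 6 3 4 6
2<3: swap(0,2), lo=1 mid=3 ⇒ 2 3 3 4 4 4 6 3 4 6
4>3: swap(3,7), hi=6 ⇒ 2 3 3 3 4 4 6 4 4 6
3=3: mid=4
4>3: swap(4,6), hi=5 ⇒ 2 3 3 3 6 4 4 4 4 6
6>3: swap(4,5), hi=4 ⇒ 2 3 3 3 4 6 4 4 4 6
4>3: swap(4,4), hi=3 ⇒ 2 3 3 3 4 6 4 4 4 6
done. lo=1 hi=3; data=2 3 3 3 4 6 4 4 4 6

(1, 3)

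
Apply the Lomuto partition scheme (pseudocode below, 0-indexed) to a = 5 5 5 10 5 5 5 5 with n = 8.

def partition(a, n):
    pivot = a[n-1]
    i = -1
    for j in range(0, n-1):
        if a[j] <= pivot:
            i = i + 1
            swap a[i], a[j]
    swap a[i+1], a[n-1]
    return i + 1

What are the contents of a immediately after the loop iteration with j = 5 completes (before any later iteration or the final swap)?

5 5 5 5 5 10 5 5

pivot = a[7] = 5; i = -1
j=0: a[0]=5 ≤ 5 → i=0, swap a[0],a[0] (no change) → 5 5 5 10 5 5 5 5
j=1: a[1]=5 ≤ 5 → i=1, swap a[1],a[1] (no change) → 5 5 5 10 5 5 5 5
j=2: a[2]=5 ≤ 5 → i=2, swap a[2],a[2] (no change) → 5 5 5 10 5 5 5 5
j=3: a[3]=10 > 5 → no swap
j=4: a[4]=5 ≤ 5 → i=3, swap a[3],a[4] → 5 5 5 5 10 5 5 5
j=5: a[5]=5 ≤ 5 → i=4, swap a[4],a[5] → 5 5 5 5 5 10 5 5
(after j=5) a = 5 5 5 5 5 10 5 5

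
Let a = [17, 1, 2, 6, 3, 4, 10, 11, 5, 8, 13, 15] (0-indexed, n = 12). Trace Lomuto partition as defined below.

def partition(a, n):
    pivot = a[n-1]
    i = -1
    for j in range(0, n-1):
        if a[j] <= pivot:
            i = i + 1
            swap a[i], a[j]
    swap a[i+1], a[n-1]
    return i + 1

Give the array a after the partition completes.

[1, 2, 6, 3, 4, 10, 11, 5, 8, 13, 15, 17]

pivot=15, i=-1
j=0: 17>15, skip
j=1: 1≤15, i=0, swap(0,1) ⇒ [1, 17, 2, 6, 3, 4, 10, 11, 5, 8, 13, 15]
j=2: 2≤15, i=1, swap(1,2) ⇒ [1, 2, 17, 6, 3, 4, 10, 11, 5, 8, 13, 15]
j=3: 6≤15, i=2, swap(2,3) ⇒ [1, 2, 6, 17, 3, 4, 10, 11, 5, 8, 13, 15]
j=4: 3≤15, i=3, swap(3,4) ⇒ [1, 2, 6, 3, 17, 4, 10, 11, 5, 8, 13, 15]
j=5: 4≤15, i=4, swap(4,5) ⇒ [1, 2, 6, 3, 4, 17, 10, 11, 5, 8, 13, 15]
j=6: 10≤15, i=5, swap(5,6) ⇒ [1, 2, 6, 3, 4, 10, 17, 11, 5, 8, 13, 15]
j=7: 11≤15, i=6, swap(6,7) ⇒ [1, 2, 6, 3, 4, 10, 11, 17, 5, 8, 13, 15]
j=8: 5≤15, i=7, swap(7,8) ⇒ [1, 2, 6, 3, 4, 10, 11, 5, 17, 8, 13, 15]
j=9: 8≤15, i=8, swap(8,9) ⇒ [1, 2, 6, 3, 4, 10, 11, 5, 8, 17, 13, 15]
j=10: 13≤15, i=9, swap(9,10) ⇒ [1, 2, 6, 3, 4, 10, 11, 5, 8, 13, 17, 15]
swap(10,11) ⇒ [1, 2, 6, 3, 4, 10, 11, 5, 8, 13, 15, 17]; return 10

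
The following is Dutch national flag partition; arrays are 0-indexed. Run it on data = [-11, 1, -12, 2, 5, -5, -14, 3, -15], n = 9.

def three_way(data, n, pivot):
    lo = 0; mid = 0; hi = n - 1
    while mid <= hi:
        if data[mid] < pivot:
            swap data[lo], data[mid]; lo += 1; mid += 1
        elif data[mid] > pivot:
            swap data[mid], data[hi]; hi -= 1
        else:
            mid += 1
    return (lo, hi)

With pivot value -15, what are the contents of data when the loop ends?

[-15, -12, 2, 5, -5, -14, 3, 1, -11]

pivot = -15; lo=0, mid=0, hi=8
data[mid]=-11>-15: swap data[0],data[8]; hi=7 → [-15, 1, -12, 2, 5, -5, -14, 3, -11]
data[mid]=-15=-15: mid=1
data[mid]=1>-15: swap data[1],data[7]; hi=6 → [-15, 3, -12, 2, 5, -5, -14, 1, -11]
data[mid]=3>-15: swap data[1],data[6]; hi=5 → [-15, -14, -12, 2, 5, -5, 3, 1, -11]
data[mid]=-14>-15: swap data[1],data[5]; hi=4 → [-15, -5, -12, 2, 5, -14, 3, 1, -11]
data[mid]=-5>-15: swap data[1],data[4]; hi=3 → [-15, 5, -12, 2, -5, -14, 3, 1, -11]
data[mid]=5>-15: swap data[1],data[3]; hi=2 → [-15, 2, -12, 5, -5, -14, 3, 1, -11]
data[mid]=2>-15: swap data[1],data[2]; hi=1 → [-15, -12, 2, 5, -5, -14, 3, 1, -11]
data[mid]=-12>-15: swap data[1],data[1]; hi=0 → [-15, -12, 2, 5, -5, -14, 3, 1, -11]
end: lo=0, hi=0; data = [-15, -12, 2, 5, -5, -14, 3, 1, -11]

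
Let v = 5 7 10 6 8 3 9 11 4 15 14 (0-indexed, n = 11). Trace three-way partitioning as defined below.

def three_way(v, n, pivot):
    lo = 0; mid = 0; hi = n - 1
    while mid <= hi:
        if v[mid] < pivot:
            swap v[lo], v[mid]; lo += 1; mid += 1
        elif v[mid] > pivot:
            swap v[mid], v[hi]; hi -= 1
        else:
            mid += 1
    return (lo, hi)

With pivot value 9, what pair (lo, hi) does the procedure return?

(6, 6)

pivot = 9; lo=0, mid=0, hi=10
v[mid]=5<9: swap v[0],v[0]; lo=1,mid=1 → 5 7 10 6 8 3 9 11 4 15 14
v[mid]=7<9: swap v[1],v[1]; lo=2,mid=2 → 5 7 10 6 8 3 9 11 4 15 14
v[mid]=10>9: swap v[2],v[10]; hi=9 → 5 7 14 6 8 3 9 11 4 15 10
v[mid]=14>9: swap v[2],v[9]; hi=8 → 5 7 15 6 8 3 9 11 4 14 10
v[mid]=15>9: swap v[2],v[8]; hi=7 → 5 7 4 6 8 3 9 11 15 14 10
v[mid]=4<9: swap v[2],v[2]; lo=3,mid=3 → 5 7 4 6 8 3 9 11 15 14 10
v[mid]=6<9: swap v[3],v[3]; lo=4,mid=4 → 5 7 4 6 8 3 9 11 15 14 10
v[mid]=8<9: swap v[4],v[4]; lo=5,mid=5 → 5 7 4 6 8 3 9 11 15 14 10
v[mid]=3<9: swap v[5],v[5]; lo=6,mid=6 → 5 7 4 6 8 3 9 11 15 14 10
v[mid]=9=9: mid=7
v[mid]=11>9: swap v[7],v[7]; hi=6 → 5 7 4 6 8 3 9 11 15 14 10
end: lo=6, hi=6; v = 5 7 4 6 8 3 9 11 15 14 10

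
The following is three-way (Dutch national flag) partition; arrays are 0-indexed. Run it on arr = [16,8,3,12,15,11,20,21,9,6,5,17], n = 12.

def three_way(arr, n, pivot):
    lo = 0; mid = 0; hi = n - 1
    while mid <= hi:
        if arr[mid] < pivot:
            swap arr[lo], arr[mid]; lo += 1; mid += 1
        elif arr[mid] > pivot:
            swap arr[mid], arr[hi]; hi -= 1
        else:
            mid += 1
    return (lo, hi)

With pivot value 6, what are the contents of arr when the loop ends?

[5,3,6,15,11,20,21,9,12,8,17,16]

pivot = 6; lo=0, mid=0, hi=11
arr[mid]=16>6: swap arr[0],arr[11]; hi=10 → [17,8,3,12,15,11,20,21,9,6,5,16]
arr[mid]=17>6: swap arr[0],arr[10]; hi=9 → [5,8,3,12,15,11,20,21,9,6,17,16]
arr[mid]=5<6: swap arr[0],arr[0]; lo=1,mid=1 → [5,8,3,12,15,11,20,21,9,6,17,16]
arr[mid]=8>6: swap arr[1],arr[9]; hi=8 → [5,6,3,12,15,11,20,21,9,8,17,16]
arr[mid]=6=6: mid=2
arr[mid]=3<6: swap arr[1],arr[2]; lo=2,mid=3 → [5,3,6,12,15,11,20,21,9,8,17,16]
arr[mid]=12>6: swap arr[3],arr[8]; hi=7 → [5,3,6,9,15,11,20,21,12,8,17,16]
arr[mid]=9>6: swap arr[3],arr[7]; hi=6 → [5,3,6,21,15,11,20,9,12,8,17,16]
arr[mid]=21>6: swap arr[3],arr[6]; hi=5 → [5,3,6,20,15,11,21,9,12,8,17,16]
arr[mid]=20>6: swap arr[3],arr[5]; hi=4 → [5,3,6,11,15,20,21,9,12,8,17,16]
arr[mid]=11>6: swap arr[3],arr[4]; hi=3 → [5,3,6,15,11,20,21,9,12,8,17,16]
arr[mid]=15>6: swap arr[3],arr[3]; hi=2 → [5,3,6,15,11,20,21,9,12,8,17,16]
end: lo=2, hi=2; arr = [5,3,6,15,11,20,21,9,12,8,17,16]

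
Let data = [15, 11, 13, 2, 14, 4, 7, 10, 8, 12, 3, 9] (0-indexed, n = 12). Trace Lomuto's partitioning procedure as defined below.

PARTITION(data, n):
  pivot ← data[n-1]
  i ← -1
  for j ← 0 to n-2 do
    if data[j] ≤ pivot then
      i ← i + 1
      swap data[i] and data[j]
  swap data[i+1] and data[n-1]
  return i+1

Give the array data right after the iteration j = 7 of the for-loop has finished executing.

pivot=9, i=-1
j=0: 15>9, skip
j=1: 11>9, skip
j=2: 13>9, skip
j=3: 2≤9, i=0, swap(0,3) ⇒ [2, 11, 13, 15, 14, 4, 7, 10, 8, 12, 3, 9]
j=4: 14>9, skip
j=5: 4≤9, i=1, swap(1,5) ⇒ [2, 4, 13, 15, 14, 11, 7, 10, 8, 12, 3, 9]
j=6: 7≤9, i=2, swap(2,6) ⇒ [2, 4, 7, 15, 14, 11, 13, 10, 8, 12, 3, 9]
j=7: 10>9, skip
(after j=7) data = [2, 4, 7, 15, 14, 11, 13, 10, 8, 12, 3, 9]

[2, 4, 7, 15, 14, 11, 13, 10, 8, 12, 3, 9]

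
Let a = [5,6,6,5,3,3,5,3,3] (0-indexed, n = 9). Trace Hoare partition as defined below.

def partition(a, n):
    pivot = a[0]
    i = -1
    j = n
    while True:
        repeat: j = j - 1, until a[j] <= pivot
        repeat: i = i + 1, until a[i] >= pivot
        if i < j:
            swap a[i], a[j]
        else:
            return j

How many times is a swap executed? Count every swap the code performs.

4

pivot = a[0] = 5; i = -1, j = 9
j→8 (a[8]=3≤5), i→0 (a[0]=5≥5); i<j, swap → [3,6,6,5,3,3,5,3,5]
j→7 (a[7]=3≤5), i→1 (a[1]=6≥5); i<j, swap → [3,3,6,5,3,3,5,6,5]
j→6 (a[6]=5≤5), i→2 (a[2]=6≥5); i<j, swap → [3,3,5,5,3,3,6,6,5]
j→5 (a[5]=3≤5), i→3 (a[3]=5≥5); i<j, swap → [3,3,5,3,3,5,6,6,5]
j→4, i→5; i≥j, return j=4. a = [3,3,5,3,3,5,6,6,5]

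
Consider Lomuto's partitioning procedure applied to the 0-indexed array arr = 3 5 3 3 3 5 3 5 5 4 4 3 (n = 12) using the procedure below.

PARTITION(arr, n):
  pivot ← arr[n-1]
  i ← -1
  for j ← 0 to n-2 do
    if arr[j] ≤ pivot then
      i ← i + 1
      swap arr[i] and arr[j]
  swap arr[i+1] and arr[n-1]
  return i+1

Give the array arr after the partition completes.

pivot = arr[11] = 3; i = -1
j=0: arr[0]=3 ≤ 3 → i=0, swap arr[0],arr[0] (no change) → 3 5 3 3 3 5 3 5 5 4 4 3
j=1: arr[1]=5 > 3 → no swap
j=2: arr[2]=3 ≤ 3 → i=1, swap arr[1],arr[2] → 3 3 5 3 3 5 3 5 5 4 4 3
j=3: arr[3]=3 ≤ 3 → i=2, swap arr[2],arr[3] → 3 3 3 5 3 5 3 5 5 4 4 3
j=4: arr[4]=3 ≤ 3 → i=3, swap arr[3],arr[4] → 3 3 3 3 5 5 3 5 5 4 4 3
j=5: arr[5]=5 > 3 → no swap
j=6: arr[6]=3 ≤ 3 → i=4, swap arr[4],arr[6] → 3 3 3 3 3 5 5 5 5 4 4 3
j=7: arr[7]=5 > 3 → no swap
j=8: arr[8]=5 > 3 → no swap
j=9: arr[9]=4 > 3 → no swap
j=10: arr[10]=4 > 3 → no swap
final swap arr[5],arr[11] → 3 3 3 3 3 3 5 5 5 4 4 5; return 5

3 3 3 3 3 3 5 5 5 4 4 5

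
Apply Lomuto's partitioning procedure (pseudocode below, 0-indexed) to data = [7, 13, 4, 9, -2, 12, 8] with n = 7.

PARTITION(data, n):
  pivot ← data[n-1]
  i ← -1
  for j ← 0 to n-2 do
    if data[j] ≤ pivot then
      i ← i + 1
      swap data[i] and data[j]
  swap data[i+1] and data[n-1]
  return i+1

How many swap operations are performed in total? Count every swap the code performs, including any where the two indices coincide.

4

pivot=8, i=-1
j=0: 7≤8, i=0, swap(0,0) ⇒ [7, 13, 4, 9, -2, 12, 8]
j=1: 13>8, skip
j=2: 4≤8, i=1, swap(1,2) ⇒ [7, 4, 13, 9, -2, 12, 8]
j=3: 9>8, skip
j=4: -2≤8, i=2, swap(2,4) ⇒ [7, 4, -2, 9, 13, 12, 8]
j=5: 12>8, skip
swap(3,6) ⇒ [7, 4, -2, 8, 13, 12, 9]; return 3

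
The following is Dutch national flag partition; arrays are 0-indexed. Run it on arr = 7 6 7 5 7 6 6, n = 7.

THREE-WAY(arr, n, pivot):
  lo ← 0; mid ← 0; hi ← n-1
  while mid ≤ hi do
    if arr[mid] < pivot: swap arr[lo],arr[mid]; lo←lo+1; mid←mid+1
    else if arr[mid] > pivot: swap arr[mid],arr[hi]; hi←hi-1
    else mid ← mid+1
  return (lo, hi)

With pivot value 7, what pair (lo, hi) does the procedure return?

(4, 6)

pivot = 7; lo=0, mid=0, hi=6
arr[mid]=7=7: mid=1
arr[mid]=6<7: swap arr[0],arr[1]; lo=1,mid=2 → 6 7 7 5 7 6 6
arr[mid]=7=7: mid=3
arr[mid]=5<7: swap arr[1],arr[3]; lo=2,mid=4 → 6 5 7 7 7 6 6
arr[mid]=7=7: mid=5
arr[mid]=6<7: swap arr[2],arr[5]; lo=3,mid=6 → 6 5 6 7 7 7 6
arr[mid]=6<7: swap arr[3],arr[6]; lo=4,mid=7 → 6 5 6 6 7 7 7
end: lo=4, hi=6; arr = 6 5 6 6 7 7 7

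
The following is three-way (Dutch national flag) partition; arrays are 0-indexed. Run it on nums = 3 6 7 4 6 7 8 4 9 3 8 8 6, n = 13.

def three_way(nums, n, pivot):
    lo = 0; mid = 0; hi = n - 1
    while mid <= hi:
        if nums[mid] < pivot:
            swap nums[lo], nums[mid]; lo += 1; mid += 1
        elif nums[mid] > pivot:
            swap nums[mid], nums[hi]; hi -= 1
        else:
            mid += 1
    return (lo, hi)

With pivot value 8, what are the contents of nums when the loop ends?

3 6 7 4 6 7 4 6 3 8 8 8 9

pivot = 8; lo=0, mid=0, hi=12
nums[mid]=3<8: swap nums[0],nums[0]; lo=1,mid=1 → 3 6 7 4 6 7 8 4 9 3 8 8 6
nums[mid]=6<8: swap nums[1],nums[1]; lo=2,mid=2 → 3 6 7 4 6 7 8 4 9 3 8 8 6
nums[mid]=7<8: swap nums[2],nums[2]; lo=3,mid=3 → 3 6 7 4 6 7 8 4 9 3 8 8 6
nums[mid]=4<8: swap nums[3],nums[3]; lo=4,mid=4 → 3 6 7 4 6 7 8 4 9 3 8 8 6
nums[mid]=6<8: swap nums[4],nums[4]; lo=5,mid=5 → 3 6 7 4 6 7 8 4 9 3 8 8 6
nums[mid]=7<8: swap nums[5],nums[5]; lo=6,mid=6 → 3 6 7 4 6 7 8 4 9 3 8 8 6
nums[mid]=8=8: mid=7
nums[mid]=4<8: swap nums[6],nums[7]; lo=7,mid=8 → 3 6 7 4 6 7 4 8 9 3 8 8 6
nums[mid]=9>8: swap nums[8],nums[12]; hi=11 → 3 6 7 4 6 7 4 8 6 3 8 8 9
nums[mid]=6<8: swap nums[7],nums[8]; lo=8,mid=9 → 3 6 7 4 6 7 4 6 8 3 8 8 9
nums[mid]=3<8: swap nums[8],nums[9]; lo=9,mid=10 → 3 6 7 4 6 7 4 6 3 8 8 8 9
nums[mid]=8=8: mid=11
nums[mid]=8=8: mid=12
end: lo=9, hi=11; nums = 3 6 7 4 6 7 4 6 3 8 8 8 9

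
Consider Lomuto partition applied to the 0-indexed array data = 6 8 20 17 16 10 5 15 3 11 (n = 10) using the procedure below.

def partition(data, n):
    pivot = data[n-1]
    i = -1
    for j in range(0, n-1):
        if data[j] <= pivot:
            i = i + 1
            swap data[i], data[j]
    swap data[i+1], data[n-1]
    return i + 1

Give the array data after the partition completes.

pivot = data[9] = 11; i = -1
j=0: data[0]=6 ≤ 11 → i=0, swap data[0],data[0] (no change) → 6 8 20 17 16 10 5 15 3 11
j=1: data[1]=8 ≤ 11 → i=1, swap data[1],data[1] (no change) → 6 8 20 17 16 10 5 15 3 11
j=2: data[2]=20 > 11 → no swap
j=3: data[3]=17 > 11 → no swap
j=4: data[4]=16 > 11 → no swap
j=5: data[5]=10 ≤ 11 → i=2, swap data[2],data[5] → 6 8 10 17 16 20 5 15 3 11
j=6: data[6]=5 ≤ 11 → i=3, swap data[3],data[6] → 6 8 10 5 16 20 17 15 3 11
j=7: data[7]=15 > 11 → no swap
j=8: data[8]=3 ≤ 11 → i=4, swap data[4],data[8] → 6 8 10 5 3 20 17 15 16 11
final swap data[5],data[9] → 6 8 10 5 3 11 17 15 16 20; return 5

6 8 10 5 3 11 17 15 16 20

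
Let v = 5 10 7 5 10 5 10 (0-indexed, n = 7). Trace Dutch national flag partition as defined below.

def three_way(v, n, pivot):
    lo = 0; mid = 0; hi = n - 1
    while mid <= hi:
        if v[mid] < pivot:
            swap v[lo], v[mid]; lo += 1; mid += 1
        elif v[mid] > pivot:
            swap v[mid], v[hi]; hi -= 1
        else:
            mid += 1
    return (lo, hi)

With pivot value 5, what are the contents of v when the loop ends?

5 5 5 10 7 10 10

lo=0 mid=0 hi=6
5=5: mid=1
10>5: swap(1,6), hi=5 ⇒ 5 10 7 5 10 5 10
10>5: swap(1,5), hi=4 ⇒ 5 5 7 5 10 10 10
5=5: mid=2
7>5: swap(2,4), hi=3 ⇒ 5 5 10 5 7 10 10
10>5: swap(2,3), hi=2 ⇒ 5 5 5 10 7 10 10
5=5: mid=3
done. lo=0 hi=2; v=5 5 5 10 7 10 10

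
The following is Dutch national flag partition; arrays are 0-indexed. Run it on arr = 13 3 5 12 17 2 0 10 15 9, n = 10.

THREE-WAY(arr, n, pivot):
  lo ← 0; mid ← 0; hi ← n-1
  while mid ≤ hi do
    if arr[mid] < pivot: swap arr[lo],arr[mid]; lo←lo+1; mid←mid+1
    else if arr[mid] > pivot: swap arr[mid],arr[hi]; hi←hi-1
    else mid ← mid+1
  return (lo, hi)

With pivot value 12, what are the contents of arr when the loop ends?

pivot = 12; lo=0, mid=0, hi=9
arr[mid]=13>12: swap arr[0],arr[9]; hi=8 → 9 3 5 12 17 2 0 10 15 13
arr[mid]=9<12: swap arr[0],arr[0]; lo=1,mid=1 → 9 3 5 12 17 2 0 10 15 13
arr[mid]=3<12: swap arr[1],arr[1]; lo=2,mid=2 → 9 3 5 12 17 2 0 10 15 13
arr[mid]=5<12: swap arr[2],arr[2]; lo=3,mid=3 → 9 3 5 12 17 2 0 10 15 13
arr[mid]=12=12: mid=4
arr[mid]=17>12: swap arr[4],arr[8]; hi=7 → 9 3 5 12 15 2 0 10 17 13
arr[mid]=15>12: swap arr[4],arr[7]; hi=6 → 9 3 5 12 10 2 0 15 17 13
arr[mid]=10<12: swap arr[3],arr[4]; lo=4,mid=5 → 9 3 5 10 12 2 0 15 17 13
arr[mid]=2<12: swap arr[4],arr[5]; lo=5,mid=6 → 9 3 5 10 2 12 0 15 17 13
arr[mid]=0<12: swap arr[5],arr[6]; lo=6,mid=7 → 9 3 5 10 2 0 12 15 17 13
end: lo=6, hi=6; arr = 9 3 5 10 2 0 12 15 17 13

9 3 5 10 2 0 12 15 17 13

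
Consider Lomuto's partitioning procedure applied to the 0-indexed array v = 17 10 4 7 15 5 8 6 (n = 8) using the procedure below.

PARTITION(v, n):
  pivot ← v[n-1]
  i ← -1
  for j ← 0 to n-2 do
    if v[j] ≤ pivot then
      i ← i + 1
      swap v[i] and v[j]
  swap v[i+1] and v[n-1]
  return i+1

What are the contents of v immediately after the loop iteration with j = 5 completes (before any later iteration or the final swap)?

pivot=6, i=-1
j=0: 17>6, skip
j=1: 10>6, skip
j=2: 4≤6, i=0, swap(0,2) ⇒ 4 10 17 7 15 5 8 6
j=3: 7>6, skip
j=4: 15>6, skip
j=5: 5≤6, i=1, swap(1,5) ⇒ 4 5 17 7 15 10 8 6
(after j=5) v = 4 5 17 7 15 10 8 6

4 5 17 7 15 10 8 6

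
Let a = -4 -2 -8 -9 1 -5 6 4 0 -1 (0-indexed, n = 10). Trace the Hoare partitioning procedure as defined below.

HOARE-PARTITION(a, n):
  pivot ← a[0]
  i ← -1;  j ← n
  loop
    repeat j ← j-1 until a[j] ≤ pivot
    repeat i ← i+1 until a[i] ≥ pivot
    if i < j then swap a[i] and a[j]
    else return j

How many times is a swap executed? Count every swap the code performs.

2

pivot = a[0] = -4; i = -1, j = 10
j→5 (a[5]=-5≤-4), i→0 (a[0]=-4≥-4); i<j, swap → -5 -2 -8 -9 1 -4 6 4 0 -1
j→3 (a[3]=-9≤-4), i→1 (a[1]=-2≥-4); i<j, swap → -5 -9 -8 -2 1 -4 6 4 0 -1
j→2, i→3; i≥j, return j=2. a = -5 -9 -8 -2 1 -4 6 4 0 -1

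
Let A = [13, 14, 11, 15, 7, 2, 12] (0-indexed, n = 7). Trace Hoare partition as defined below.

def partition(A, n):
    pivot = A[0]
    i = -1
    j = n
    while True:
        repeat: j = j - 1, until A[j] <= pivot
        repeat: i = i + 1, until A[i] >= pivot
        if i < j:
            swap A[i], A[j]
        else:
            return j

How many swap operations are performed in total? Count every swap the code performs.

3

pivot = A[0] = 13; i = -1, j = 7
j→6 (A[6]=12≤13), i→0 (A[0]=13≥13); i<j, swap → [12, 14, 11, 15, 7, 2, 13]
j→5 (A[5]=2≤13), i→1 (A[1]=14≥13); i<j, swap → [12, 2, 11, 15, 7, 14, 13]
j→4 (A[4]=7≤13), i→3 (A[3]=15≥13); i<j, swap → [12, 2, 11, 7, 15, 14, 13]
j→3, i→4; i≥j, return j=3. A = [12, 2, 11, 7, 15, 14, 13]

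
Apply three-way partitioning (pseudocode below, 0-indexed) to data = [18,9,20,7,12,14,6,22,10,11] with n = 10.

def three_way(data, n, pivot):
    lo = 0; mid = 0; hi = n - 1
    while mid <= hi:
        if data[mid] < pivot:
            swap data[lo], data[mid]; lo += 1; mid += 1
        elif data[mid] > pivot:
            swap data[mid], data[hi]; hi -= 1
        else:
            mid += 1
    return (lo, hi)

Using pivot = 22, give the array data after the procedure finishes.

[18,9,20,7,12,14,6,10,11,22]

lo=0 mid=0 hi=9
18<22: swap(0,0), lo=1 mid=1 ⇒ [18,9,20,7,12,14,6,22,10,11]
9<22: swap(1,1), lo=2 mid=2 ⇒ [18,9,20,7,12,14,6,22,10,11]
20<22: swap(2,2), lo=3 mid=3 ⇒ [18,9,20,7,12,14,6,22,10,11]
7<22: swap(3,3), lo=4 mid=4 ⇒ [18,9,20,7,12,14,6,22,10,11]
12<22: swap(4,4), lo=5 mid=5 ⇒ [18,9,20,7,12,14,6,22,10,11]
14<22: swap(5,5), lo=6 mid=6 ⇒ [18,9,20,7,12,14,6,22,10,11]
6<22: swap(6,6), lo=7 mid=7 ⇒ [18,9,20,7,12,14,6,22,10,11]
22=22: mid=8
10<22: swap(7,8), lo=8 mid=9 ⇒ [18,9,20,7,12,14,6,10,22,11]
11<22: swap(8,9), lo=9 mid=10 ⇒ [18,9,20,7,12,14,6,10,11,22]
done. lo=9 hi=9; data=[18,9,20,7,12,14,6,10,11,22]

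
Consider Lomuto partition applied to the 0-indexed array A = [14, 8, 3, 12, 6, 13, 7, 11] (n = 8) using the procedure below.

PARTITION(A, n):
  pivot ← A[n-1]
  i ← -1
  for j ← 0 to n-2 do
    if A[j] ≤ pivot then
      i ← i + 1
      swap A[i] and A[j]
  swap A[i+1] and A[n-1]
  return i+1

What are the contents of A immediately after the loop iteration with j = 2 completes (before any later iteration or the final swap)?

pivot=11, i=-1
j=0: 14>11, skip
j=1: 8≤11, i=0, swap(0,1) ⇒ [8, 14, 3, 12, 6, 13, 7, 11]
j=2: 3≤11, i=1, swap(1,2) ⇒ [8, 3, 14, 12, 6, 13, 7, 11]
(after j=2) A = [8, 3, 14, 12, 6, 13, 7, 11]

[8, 3, 14, 12, 6, 13, 7, 11]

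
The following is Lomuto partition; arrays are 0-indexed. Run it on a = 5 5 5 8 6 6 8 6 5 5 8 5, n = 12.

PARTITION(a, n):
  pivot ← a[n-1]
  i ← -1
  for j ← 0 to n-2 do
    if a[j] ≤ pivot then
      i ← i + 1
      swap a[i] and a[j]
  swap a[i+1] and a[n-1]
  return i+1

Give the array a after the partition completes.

5 5 5 5 5 5 8 6 8 6 8 6

pivot = a[11] = 5; i = -1
j=0: a[0]=5 ≤ 5 → i=0, swap a[0],a[0] (no change) → 5 5 5 8 6 6 8 6 5 5 8 5
j=1: a[1]=5 ≤ 5 → i=1, swap a[1],a[1] (no change) → 5 5 5 8 6 6 8 6 5 5 8 5
j=2: a[2]=5 ≤ 5 → i=2, swap a[2],a[2] (no change) → 5 5 5 8 6 6 8 6 5 5 8 5
j=3: a[3]=8 > 5 → no swap
j=4: a[4]=6 > 5 → no swap
j=5: a[5]=6 > 5 → no swap
j=6: a[6]=8 > 5 → no swap
j=7: a[7]=6 > 5 → no swap
j=8: a[8]=5 ≤ 5 → i=3, swap a[3],a[8] → 5 5 5 5 6 6 8 6 8 5 8 5
j=9: a[9]=5 ≤ 5 → i=4, swap a[4],a[9] → 5 5 5 5 5 6 8 6 8 6 8 5
j=10: a[10]=8 > 5 → no swap
final swap a[5],a[11] → 5 5 5 5 5 5 8 6 8 6 8 6; return 5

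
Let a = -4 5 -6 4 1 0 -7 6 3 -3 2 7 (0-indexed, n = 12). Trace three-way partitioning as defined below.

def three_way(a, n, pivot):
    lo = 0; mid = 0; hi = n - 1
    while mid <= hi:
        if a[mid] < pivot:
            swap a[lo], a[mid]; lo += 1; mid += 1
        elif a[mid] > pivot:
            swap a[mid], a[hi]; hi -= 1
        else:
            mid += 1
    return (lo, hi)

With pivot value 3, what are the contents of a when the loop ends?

pivot = 3; lo=0, mid=0, hi=11
a[mid]=-4<3: swap a[0],a[0]; lo=1,mid=1 → -4 5 -6 4 1 0 -7 6 3 -3 2 7
a[mid]=5>3: swap a[1],a[11]; hi=10 → -4 7 -6 4 1 0 -7 6 3 -3 2 5
a[mid]=7>3: swap a[1],a[10]; hi=9 → -4 2 -6 4 1 0 -7 6 3 -3 7 5
a[mid]=2<3: swap a[1],a[1]; lo=2,mid=2 → -4 2 -6 4 1 0 -7 6 3 -3 7 5
a[mid]=-6<3: swap a[2],a[2]; lo=3,mid=3 → -4 2 -6 4 1 0 -7 6 3 -3 7 5
a[mid]=4>3: swap a[3],a[9]; hi=8 → -4 2 -6 -3 1 0 -7 6 3 4 7 5
a[mid]=-3<3: swap a[3],a[3]; lo=4,mid=4 → -4 2 -6 -3 1 0 -7 6 3 4 7 5
a[mid]=1<3: swap a[4],a[4]; lo=5,mid=5 → -4 2 -6 -3 1 0 -7 6 3 4 7 5
a[mid]=0<3: swap a[5],a[5]; lo=6,mid=6 → -4 2 -6 -3 1 0 -7 6 3 4 7 5
a[mid]=-7<3: swap a[6],a[6]; lo=7,mid=7 → -4 2 -6 -3 1 0 -7 6 3 4 7 5
a[mid]=6>3: swap a[7],a[8]; hi=7 → -4 2 -6 -3 1 0 -7 3 6 4 7 5
a[mid]=3=3: mid=8
end: lo=7, hi=7; a = -4 2 -6 -3 1 0 -7 3 6 4 7 5

-4 2 -6 -3 1 0 -7 3 6 4 7 5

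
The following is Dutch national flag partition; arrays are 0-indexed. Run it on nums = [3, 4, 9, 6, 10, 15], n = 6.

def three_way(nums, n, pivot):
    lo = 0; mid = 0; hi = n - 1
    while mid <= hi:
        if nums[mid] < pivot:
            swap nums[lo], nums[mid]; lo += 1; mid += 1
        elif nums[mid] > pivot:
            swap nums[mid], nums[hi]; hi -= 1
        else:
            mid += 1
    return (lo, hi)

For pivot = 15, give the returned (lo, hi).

(5, 5)

lo=0 mid=0 hi=5
3<15: swap(0,0), lo=1 mid=1 ⇒ [3, 4, 9, 6, 10, 15]
4<15: swap(1,1), lo=2 mid=2 ⇒ [3, 4, 9, 6, 10, 15]
9<15: swap(2,2), lo=3 mid=3 ⇒ [3, 4, 9, 6, 10, 15]
6<15: swap(3,3), lo=4 mid=4 ⇒ [3, 4, 9, 6, 10, 15]
10<15: swap(4,4), lo=5 mid=5 ⇒ [3, 4, 9, 6, 10, 15]
15=15: mid=6
done. lo=5 hi=5; nums=[3, 4, 9, 6, 10, 15]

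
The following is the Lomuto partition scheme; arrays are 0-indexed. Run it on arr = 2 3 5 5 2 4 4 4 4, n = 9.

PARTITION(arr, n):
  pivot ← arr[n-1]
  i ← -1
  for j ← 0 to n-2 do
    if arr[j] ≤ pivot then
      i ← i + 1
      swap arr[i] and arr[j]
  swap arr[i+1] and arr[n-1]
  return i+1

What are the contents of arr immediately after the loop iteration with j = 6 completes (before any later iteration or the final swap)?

pivot = arr[8] = 4; i = -1
j=0: arr[0]=2 ≤ 4 → i=0, swap arr[0],arr[0] (no change) → 2 3 5 5 2 4 4 4 4
j=1: arr[1]=3 ≤ 4 → i=1, swap arr[1],arr[1] (no change) → 2 3 5 5 2 4 4 4 4
j=2: arr[2]=5 > 4 → no swap
j=3: arr[3]=5 > 4 → no swap
j=4: arr[4]=2 ≤ 4 → i=2, swap arr[2],arr[4] → 2 3 2 5 5 4 4 4 4
j=5: arr[5]=4 ≤ 4 → i=3, swap arr[3],arr[5] → 2 3 2 4 5 5 4 4 4
j=6: arr[6]=4 ≤ 4 → i=4, swap arr[4],arr[6] → 2 3 2 4 4 5 5 4 4
(after j=6) arr = 2 3 2 4 4 5 5 4 4

2 3 2 4 4 5 5 4 4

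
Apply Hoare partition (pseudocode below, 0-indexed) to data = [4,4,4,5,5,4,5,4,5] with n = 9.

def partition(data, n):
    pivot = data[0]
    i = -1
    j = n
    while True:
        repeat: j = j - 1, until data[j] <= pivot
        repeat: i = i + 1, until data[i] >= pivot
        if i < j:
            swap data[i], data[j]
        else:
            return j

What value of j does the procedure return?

2

pivot=4
j stops at 7 (4), i stops at 0 (4); swap ⇒ [4,4,4,5,5,4,5,4,5]
j stops at 5 (4), i stops at 1 (4); swap ⇒ [4,4,4,5,5,4,5,4,5]
j stops at 2, i stops at 2; i≥j ⇒ return 2. data=[4,4,4,5,5,4,5,4,5]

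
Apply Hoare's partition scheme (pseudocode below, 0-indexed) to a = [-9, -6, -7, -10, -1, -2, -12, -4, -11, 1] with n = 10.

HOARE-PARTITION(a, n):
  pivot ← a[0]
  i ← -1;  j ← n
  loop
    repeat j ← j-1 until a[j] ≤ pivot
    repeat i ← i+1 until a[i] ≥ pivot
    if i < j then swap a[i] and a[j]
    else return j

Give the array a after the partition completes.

pivot=-9
j stops at 8 (-11), i stops at 0 (-9); swap ⇒ [-11, -6, -7, -10, -1, -2, -12, -4, -9, 1]
j stops at 6 (-12), i stops at 1 (-6); swap ⇒ [-11, -12, -7, -10, -1, -2, -6, -4, -9, 1]
j stops at 3 (-10), i stops at 2 (-7); swap ⇒ [-11, -12, -10, -7, -1, -2, -6, -4, -9, 1]
j stops at 2, i stops at 3; i≥j ⇒ return 2. a=[-11, -12, -10, -7, -1, -2, -6, -4, -9, 1]

[-11, -12, -10, -7, -1, -2, -6, -4, -9, 1]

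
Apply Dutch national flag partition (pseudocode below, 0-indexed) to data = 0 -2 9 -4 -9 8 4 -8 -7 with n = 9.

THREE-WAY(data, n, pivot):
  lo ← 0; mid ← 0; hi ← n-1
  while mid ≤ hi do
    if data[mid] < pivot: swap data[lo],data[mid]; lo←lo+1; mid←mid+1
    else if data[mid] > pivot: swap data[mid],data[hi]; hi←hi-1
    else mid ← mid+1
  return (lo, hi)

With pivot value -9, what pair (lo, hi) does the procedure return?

(0, 0)

pivot = -9; lo=0, mid=0, hi=8
data[mid]=0>-9: swap data[0],data[8]; hi=7 → -7 -2 9 -4 -9 8 4 -8 0
data[mid]=-7>-9: swap data[0],data[7]; hi=6 → -8 -2 9 -4 -9 8 4 -7 0
data[mid]=-8>-9: swap data[0],data[6]; hi=5 → 4 -2 9 -4 -9 8 -8 -7 0
data[mid]=4>-9: swap data[0],data[5]; hi=4 → 8 -2 9 -4 -9 4 -8 -7 0
data[mid]=8>-9: swap data[0],data[4]; hi=3 → -9 -2 9 -4 8 4 -8 -7 0
data[mid]=-9=-9: mid=1
data[mid]=-2>-9: swap data[1],data[3]; hi=2 → -9 -4 9 -2 8 4 -8 -7 0
data[mid]=-4>-9: swap data[1],data[2]; hi=1 → -9 9 -4 -2 8 4 -8 -7 0
data[mid]=9>-9: swap data[1],data[1]; hi=0 → -9 9 -4 -2 8 4 -8 -7 0
end: lo=0, hi=0; data = -9 9 -4 -2 8 4 -8 -7 0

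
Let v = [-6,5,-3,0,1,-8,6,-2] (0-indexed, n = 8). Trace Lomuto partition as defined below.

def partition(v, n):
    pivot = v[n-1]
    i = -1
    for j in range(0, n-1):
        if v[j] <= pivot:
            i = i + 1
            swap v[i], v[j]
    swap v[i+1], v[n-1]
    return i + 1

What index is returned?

3

pivot=-2, i=-1
j=0: -6≤-2, i=0, swap(0,0) ⇒ [-6,5,-3,0,1,-8,6,-2]
j=1: 5>-2, skip
j=2: -3≤-2, i=1, swap(1,2) ⇒ [-6,-3,5,0,1,-8,6,-2]
j=3: 0>-2, skip
j=4: 1>-2, skip
j=5: -8≤-2, i=2, swap(2,5) ⇒ [-6,-3,-8,0,1,5,6,-2]
j=6: 6>-2, skip
swap(3,7) ⇒ [-6,-3,-8,-2,1,5,6,0]; return 3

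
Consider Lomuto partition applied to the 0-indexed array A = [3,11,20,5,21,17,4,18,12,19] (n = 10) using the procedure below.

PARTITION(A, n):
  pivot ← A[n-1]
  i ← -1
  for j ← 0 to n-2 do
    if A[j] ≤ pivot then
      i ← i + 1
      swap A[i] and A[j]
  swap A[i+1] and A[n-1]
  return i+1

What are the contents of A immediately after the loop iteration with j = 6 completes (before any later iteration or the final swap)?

[3,11,5,17,4,20,21,18,12,19]

pivot = A[9] = 19; i = -1
j=0: A[0]=3 ≤ 19 → i=0, swap A[0],A[0] (no change) → [3,11,20,5,21,17,4,18,12,19]
j=1: A[1]=11 ≤ 19 → i=1, swap A[1],A[1] (no change) → [3,11,20,5,21,17,4,18,12,19]
j=2: A[2]=20 > 19 → no swap
j=3: A[3]=5 ≤ 19 → i=2, swap A[2],A[3] → [3,11,5,20,21,17,4,18,12,19]
j=4: A[4]=21 > 19 → no swap
j=5: A[5]=17 ≤ 19 → i=3, swap A[3],A[5] → [3,11,5,17,21,20,4,18,12,19]
j=6: A[6]=4 ≤ 19 → i=4, swap A[4],A[6] → [3,11,5,17,4,20,21,18,12,19]
(after j=6) A = [3,11,5,17,4,20,21,18,12,19]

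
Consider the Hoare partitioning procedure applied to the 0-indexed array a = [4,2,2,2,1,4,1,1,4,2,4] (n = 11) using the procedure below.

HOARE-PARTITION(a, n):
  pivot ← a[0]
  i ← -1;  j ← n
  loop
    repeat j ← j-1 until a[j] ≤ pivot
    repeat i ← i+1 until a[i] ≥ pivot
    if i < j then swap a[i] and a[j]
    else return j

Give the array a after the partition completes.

pivot=4
j stops at 10 (4), i stops at 0 (4); swap ⇒ [4,2,2,2,1,4,1,1,4,2,4]
j stops at 9 (2), i stops at 5 (4); swap ⇒ [4,2,2,2,1,2,1,1,4,4,4]
j stops at 8, i stops at 8; i≥j ⇒ return 8. a=[4,2,2,2,1,2,1,1,4,4,4]

[4,2,2,2,1,2,1,1,4,4,4]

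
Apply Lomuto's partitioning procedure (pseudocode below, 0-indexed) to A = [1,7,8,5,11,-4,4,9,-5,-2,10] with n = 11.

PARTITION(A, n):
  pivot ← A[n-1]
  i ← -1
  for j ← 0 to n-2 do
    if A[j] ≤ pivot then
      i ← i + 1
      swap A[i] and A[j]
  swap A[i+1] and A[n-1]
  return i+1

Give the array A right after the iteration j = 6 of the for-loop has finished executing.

pivot=10, i=-1
j=0: 1≤10, i=0, swap(0,0) ⇒ [1,7,8,5,11,-4,4,9,-5,-2,10]
j=1: 7≤10, i=1, swap(1,1) ⇒ [1,7,8,5,11,-4,4,9,-5,-2,10]
j=2: 8≤10, i=2, swap(2,2) ⇒ [1,7,8,5,11,-4,4,9,-5,-2,10]
j=3: 5≤10, i=3, swap(3,3) ⇒ [1,7,8,5,11,-4,4,9,-5,-2,10]
j=4: 11>10, skip
j=5: -4≤10, i=4, swap(4,5) ⇒ [1,7,8,5,-4,11,4,9,-5,-2,10]
j=6: 4≤10, i=5, swap(5,6) ⇒ [1,7,8,5,-4,4,11,9,-5,-2,10]
(after j=6) A = [1,7,8,5,-4,4,11,9,-5,-2,10]

[1,7,8,5,-4,4,11,9,-5,-2,10]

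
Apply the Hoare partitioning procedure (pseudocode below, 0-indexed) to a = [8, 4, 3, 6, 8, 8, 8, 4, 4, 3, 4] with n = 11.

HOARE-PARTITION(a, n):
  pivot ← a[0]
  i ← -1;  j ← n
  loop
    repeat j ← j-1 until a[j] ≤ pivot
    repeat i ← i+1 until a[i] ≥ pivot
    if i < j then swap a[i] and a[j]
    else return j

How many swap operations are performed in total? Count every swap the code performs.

4

pivot=8
j stops at 10 (4), i stops at 0 (8); swap ⇒ [4, 4, 3, 6, 8, 8, 8, 4, 4, 3, 8]
j stops at 9 (3), i stops at 4 (8); swap ⇒ [4, 4, 3, 6, 3, 8, 8, 4, 4, 8, 8]
j stops at 8 (4), i stops at 5 (8); swap ⇒ [4, 4, 3, 6, 3, 4, 8, 4, 8, 8, 8]
j stops at 7 (4), i stops at 6 (8); swap ⇒ [4, 4, 3, 6, 3, 4, 4, 8, 8, 8, 8]
j stops at 6, i stops at 7; i≥j ⇒ return 6. a=[4, 4, 3, 6, 3, 4, 4, 8, 8, 8, 8]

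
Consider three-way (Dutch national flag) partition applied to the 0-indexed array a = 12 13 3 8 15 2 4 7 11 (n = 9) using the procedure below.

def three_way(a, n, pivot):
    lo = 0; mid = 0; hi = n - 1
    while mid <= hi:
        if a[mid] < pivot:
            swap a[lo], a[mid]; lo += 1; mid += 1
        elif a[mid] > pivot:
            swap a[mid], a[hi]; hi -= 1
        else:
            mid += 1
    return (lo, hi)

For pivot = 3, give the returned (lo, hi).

pivot = 3; lo=0, mid=0, hi=8
a[mid]=12>3: swap a[0],a[8]; hi=7 → 11 13 3 8 15 2 4 7 12
a[mid]=11>3: swap a[0],a[7]; hi=6 → 7 13 3 8 15 2 4 11 12
a[mid]=7>3: swap a[0],a[6]; hi=5 → 4 13 3 8 15 2 7 11 12
a[mid]=4>3: swap a[0],a[5]; hi=4 → 2 13 3 8 15 4 7 11 12
a[mid]=2<3: swap a[0],a[0]; lo=1,mid=1 → 2 13 3 8 15 4 7 11 12
a[mid]=13>3: swap a[1],a[4]; hi=3 → 2 15 3 8 13 4 7 11 12
a[mid]=15>3: swap a[1],a[3]; hi=2 → 2 8 3 15 13 4 7 11 12
a[mid]=8>3: swap a[1],a[2]; hi=1 → 2 3 8 15 13 4 7 11 12
a[mid]=3=3: mid=2
end: lo=1, hi=1; a = 2 3 8 15 13 4 7 11 12

(1, 1)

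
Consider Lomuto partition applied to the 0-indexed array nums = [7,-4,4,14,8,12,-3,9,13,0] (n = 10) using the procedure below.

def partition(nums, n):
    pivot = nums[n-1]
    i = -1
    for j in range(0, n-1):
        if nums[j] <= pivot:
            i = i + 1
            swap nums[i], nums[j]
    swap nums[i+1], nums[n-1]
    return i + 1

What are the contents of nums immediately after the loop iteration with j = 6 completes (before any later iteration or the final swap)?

pivot=0, i=-1
j=0: 7>0, skip
j=1: -4≤0, i=0, swap(0,1) ⇒ [-4,7,4,14,8,12,-3,9,13,0]
j=2: 4>0, skip
j=3: 14>0, skip
j=4: 8>0, skip
j=5: 12>0, skip
j=6: -3≤0, i=1, swap(1,6) ⇒ [-4,-3,4,14,8,12,7,9,13,0]
(after j=6) nums = [-4,-3,4,14,8,12,7,9,13,0]

[-4,-3,4,14,8,12,7,9,13,0]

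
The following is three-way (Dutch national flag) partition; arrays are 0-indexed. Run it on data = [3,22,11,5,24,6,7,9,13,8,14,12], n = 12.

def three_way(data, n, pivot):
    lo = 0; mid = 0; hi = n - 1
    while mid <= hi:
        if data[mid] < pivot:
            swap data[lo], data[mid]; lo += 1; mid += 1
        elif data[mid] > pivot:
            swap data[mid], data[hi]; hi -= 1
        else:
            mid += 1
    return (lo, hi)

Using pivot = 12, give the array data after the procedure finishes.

lo=0 mid=0 hi=11
3<12: swap(0,0), lo=1 mid=1 ⇒ [3,22,11,5,24,6,7,9,13,8,14,12]
22>12: swap(1,11), hi=10 ⇒ [3,12,11,5,24,6,7,9,13,8,14,22]
12=12: mid=2
11<12: swap(1,2), lo=2 mid=3 ⇒ [3,11,12,5,24,6,7,9,13,8,14,22]
5<12: swap(2,3), lo=3 mid=4 ⇒ [3,11,5,12,24,6,7,9,13,8,14,22]
24>12: swap(4,10), hi=9 ⇒ [3,11,5,12,14,6,7,9,13,8,24,22]
14>12: swap(4,9), hi=8 ⇒ [3,11,5,12,8,6,7,9,13,14,24,22]
8<12: swap(3,4), lo=4 mid=5 ⇒ [3,11,5,8,12,6,7,9,13,14,24,22]
6<12: swap(4,5), lo=5 mid=6 ⇒ [3,11,5,8,6,12,7,9,13,14,24,22]
7<12: swap(5,6), lo=6 mid=7 ⇒ [3,11,5,8,6,7,12,9,13,14,24,22]
9<12: swap(6,7), lo=7 mid=8 ⇒ [3,11,5,8,6,7,9,12,13,14,24,22]
13>12: swap(8,8), hi=7 ⇒ [3,11,5,8,6,7,9,12,13,14,24,22]
done. lo=7 hi=7; data=[3,11,5,8,6,7,9,12,13,14,24,22]

[3,11,5,8,6,7,9,12,13,14,24,22]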